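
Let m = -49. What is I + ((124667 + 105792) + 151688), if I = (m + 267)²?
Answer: 429671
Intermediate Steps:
I = 47524 (I = (-49 + 267)² = 218² = 47524)
I + ((124667 + 105792) + 151688) = 47524 + ((124667 + 105792) + 151688) = 47524 + (230459 + 151688) = 47524 + 382147 = 429671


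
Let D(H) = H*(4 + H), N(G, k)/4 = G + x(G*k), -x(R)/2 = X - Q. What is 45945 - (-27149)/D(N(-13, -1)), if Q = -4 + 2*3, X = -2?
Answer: 14729549/320 ≈ 46030.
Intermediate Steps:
Q = 2 (Q = -4 + 6 = 2)
x(R) = 8 (x(R) = -2*(-2 - 1*2) = -2*(-2 - 2) = -2*(-4) = 8)
N(G, k) = 32 + 4*G (N(G, k) = 4*(G + 8) = 4*(8 + G) = 32 + 4*G)
45945 - (-27149)/D(N(-13, -1)) = 45945 - (-27149)/((32 + 4*(-13))*(4 + (32 + 4*(-13)))) = 45945 - (-27149)/((32 - 52)*(4 + (32 - 52))) = 45945 - (-27149)/((-20*(4 - 20))) = 45945 - (-27149)/((-20*(-16))) = 45945 - (-27149)/320 = 45945 - 1*(-27149/320) = 45945 + 27149/320 = 14729549/320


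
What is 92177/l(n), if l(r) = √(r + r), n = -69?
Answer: -92177*I*√138/138 ≈ -7846.6*I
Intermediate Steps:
l(r) = √2*√r (l(r) = √(2*r) = √2*√r)
92177/l(n) = 92177/((√2*√(-69))) = 92177/((√2*(I*√69))) = 92177/((I*√138)) = 92177*(-I*√138/138) = -92177*I*√138/138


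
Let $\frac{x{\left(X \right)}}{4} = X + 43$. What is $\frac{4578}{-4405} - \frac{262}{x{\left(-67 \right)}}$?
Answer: $\frac{357311}{211440} \approx 1.6899$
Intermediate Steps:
$x{\left(X \right)} = 172 + 4 X$ ($x{\left(X \right)} = 4 \left(X + 43\right) = 4 \left(43 + X\right) = 172 + 4 X$)
$\frac{4578}{-4405} - \frac{262}{x{\left(-67 \right)}} = \frac{4578}{-4405} - \frac{262}{172 + 4 \left(-67\right)} = 4578 \left(- \frac{1}{4405}\right) - \frac{262}{172 - 268} = - \frac{4578}{4405} - \frac{262}{-96} = - \frac{4578}{4405} - - \frac{131}{48} = - \frac{4578}{4405} + \frac{131}{48} = \frac{357311}{211440}$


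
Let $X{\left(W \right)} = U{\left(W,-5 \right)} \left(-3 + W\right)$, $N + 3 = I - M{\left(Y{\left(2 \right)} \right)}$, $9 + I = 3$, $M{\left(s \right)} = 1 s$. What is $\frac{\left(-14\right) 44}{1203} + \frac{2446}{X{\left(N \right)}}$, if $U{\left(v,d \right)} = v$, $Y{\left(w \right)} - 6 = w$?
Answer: $\frac{1366549}{204510} \approx 6.6821$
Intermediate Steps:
$Y{\left(w \right)} = 6 + w$
$M{\left(s \right)} = s$
$I = -6$ ($I = -9 + 3 = -6$)
$N = -17$ ($N = -3 - 14 = -17$)
$X{\left(W \right)} = W \left(-3 + W\right)$
$\frac{\left(-14\right) 44}{1203} + \frac{2446}{X{\left(N \right)}} = \frac{\left(-14\right) 44}{1203} + \frac{2446}{\left(-17\right) \left(-3 - 17\right)} = \left(-616\right) \frac{1}{1203} + \frac{2446}{\left(-17\right) \left(-20\right)} = - \frac{616}{1203} + \frac{2446}{340} = - \frac{616}{1203} + 2446 \cdot \frac{1}{340} = - \frac{616}{1203} + \frac{1223}{170} = \frac{1366549}{204510}$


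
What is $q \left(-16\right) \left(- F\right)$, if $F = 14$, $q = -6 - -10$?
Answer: $896$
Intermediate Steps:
$q = 4$ ($q = -6 + 10 = 4$)
$q \left(-16\right) \left(- F\right) = 4 \left(-16\right) \left(\left(-1\right) 14\right) = \left(-64\right) \left(-14\right) = 896$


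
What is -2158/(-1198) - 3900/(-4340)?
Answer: 350948/129983 ≈ 2.7000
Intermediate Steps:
-2158/(-1198) - 3900/(-4340) = -2158*(-1/1198) - 3900*(-1/4340) = 1079/599 + 195/217 = 350948/129983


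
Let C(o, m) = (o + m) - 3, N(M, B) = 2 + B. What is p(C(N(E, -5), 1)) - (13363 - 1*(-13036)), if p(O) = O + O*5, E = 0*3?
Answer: -26429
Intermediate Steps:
E = 0
C(o, m) = -3 + m + o (C(o, m) = (m + o) - 3 = -3 + m + o)
p(O) = 6*O (p(O) = O + 5*O = 6*O)
p(C(N(E, -5), 1)) - (13363 - 1*(-13036)) = 6*(-3 + 1 + (2 - 5)) - (13363 - 1*(-13036)) = 6*(-3 + 1 - 3) - (13363 + 13036) = 6*(-5) - 1*26399 = -30 - 26399 = -26429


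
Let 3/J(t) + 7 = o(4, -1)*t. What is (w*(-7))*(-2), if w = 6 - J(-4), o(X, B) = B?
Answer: 98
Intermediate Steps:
J(t) = 3/(-7 - t)
w = 7 (w = 6 - 3/(-7 - 1*(-4)) = 6 - 3/(-7 + 4) = 6 - 3/(-3) = 6 - 3*(-1)/3 = 6 - 1*(-1) = 6 + 1 = 7)
(w*(-7))*(-2) = (7*(-7))*(-2) = -49*(-2) = 98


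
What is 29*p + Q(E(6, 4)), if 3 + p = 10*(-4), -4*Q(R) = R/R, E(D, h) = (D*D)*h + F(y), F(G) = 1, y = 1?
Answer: -4989/4 ≈ -1247.3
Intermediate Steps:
E(D, h) = 1 + h*D² (E(D, h) = (D*D)*h + 1 = D²*h + 1 = h*D² + 1 = 1 + h*D²)
Q(R) = -¼ (Q(R) = -R/(4*R) = -¼*1 = -¼)
p = -43 (p = -3 + 10*(-4) = -3 - 40 = -43)
29*p + Q(E(6, 4)) = 29*(-43) - ¼ = -1247 - ¼ = -4989/4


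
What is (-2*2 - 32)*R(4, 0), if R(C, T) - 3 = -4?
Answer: 36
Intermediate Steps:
R(C, T) = -1 (R(C, T) = 3 - 4 = -1)
(-2*2 - 32)*R(4, 0) = (-2*2 - 32)*(-1) = (-4 - 32)*(-1) = -36*(-1) = 36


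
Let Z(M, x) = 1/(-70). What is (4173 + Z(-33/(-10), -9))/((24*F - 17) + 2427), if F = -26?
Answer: 292109/125020 ≈ 2.3365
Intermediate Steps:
Z(M, x) = -1/70
(4173 + Z(-33/(-10), -9))/((24*F - 17) + 2427) = (4173 - 1/70)/((24*(-26) - 17) + 2427) = 292109/(70*((-624 - 17) + 2427)) = 292109/(70*(-641 + 2427)) = (292109/70)/1786 = (292109/70)*(1/1786) = 292109/125020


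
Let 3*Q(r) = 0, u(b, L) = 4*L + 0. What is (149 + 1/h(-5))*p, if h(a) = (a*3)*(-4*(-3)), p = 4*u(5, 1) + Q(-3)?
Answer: 107276/45 ≈ 2383.9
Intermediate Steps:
u(b, L) = 4*L
Q(r) = 0 (Q(r) = (1/3)*0 = 0)
p = 16 (p = 4*(4*1) + 0 = 4*4 + 0 = 16 + 0 = 16)
h(a) = 36*a (h(a) = (3*a)*12 = 36*a)
(149 + 1/h(-5))*p = (149 + 1/(36*(-5)))*16 = (149 + 1/(-180))*16 = (149 - 1/180)*16 = (26819/180)*16 = 107276/45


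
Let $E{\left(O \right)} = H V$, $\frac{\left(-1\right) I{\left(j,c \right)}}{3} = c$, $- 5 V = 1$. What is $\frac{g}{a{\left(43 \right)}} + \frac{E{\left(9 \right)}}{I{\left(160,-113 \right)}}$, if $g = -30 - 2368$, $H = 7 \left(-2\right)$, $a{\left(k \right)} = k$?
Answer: $- \frac{4064008}{72885} \approx -55.759$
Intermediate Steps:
$V = - \frac{1}{5}$ ($V = \left(- \frac{1}{5}\right) 1 = - \frac{1}{5} \approx -0.2$)
$I{\left(j,c \right)} = - 3 c$
$H = -14$
$E{\left(O \right)} = \frac{14}{5}$ ($E{\left(O \right)} = \left(-14\right) \left(- \frac{1}{5}\right) = \frac{14}{5}$)
$g = -2398$ ($g = -30 - 2368 = -2398$)
$\frac{g}{a{\left(43 \right)}} + \frac{E{\left(9 \right)}}{I{\left(160,-113 \right)}} = - \frac{2398}{43} + \frac{14}{5 \left(\left(-3\right) \left(-113\right)\right)} = \left(-2398\right) \frac{1}{43} + \frac{14}{5 \cdot 339} = - \frac{2398}{43} + \frac{14}{5} \cdot \frac{1}{339} = - \frac{2398}{43} + \frac{14}{1695} = - \frac{4064008}{72885}$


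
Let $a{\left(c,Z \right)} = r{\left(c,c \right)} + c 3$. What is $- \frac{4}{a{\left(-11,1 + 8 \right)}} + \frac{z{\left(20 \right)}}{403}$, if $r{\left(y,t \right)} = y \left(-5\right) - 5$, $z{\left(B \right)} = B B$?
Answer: $\frac{5188}{6851} \approx 0.75726$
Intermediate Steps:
$z{\left(B \right)} = B^{2}$
$r{\left(y,t \right)} = -5 - 5 y$ ($r{\left(y,t \right)} = - 5 y - 5 = -5 - 5 y$)
$a{\left(c,Z \right)} = -5 - 2 c$ ($a{\left(c,Z \right)} = \left(-5 - 5 c\right) + c 3 = \left(-5 - 5 c\right) + 3 c = -5 - 2 c$)
$- \frac{4}{a{\left(-11,1 + 8 \right)}} + \frac{z{\left(20 \right)}}{403} = - \frac{4}{-5 - -22} + \frac{20^{2}}{403} = - \frac{4}{-5 + 22} + 400 \cdot \frac{1}{403} = - \frac{4}{17} + \frac{400}{403} = \frac{5188}{6851}$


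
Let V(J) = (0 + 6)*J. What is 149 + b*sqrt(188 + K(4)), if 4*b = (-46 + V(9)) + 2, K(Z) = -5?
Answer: 149 + 5*sqrt(183)/2 ≈ 182.82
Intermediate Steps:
V(J) = 6*J
b = 5/2 (b = ((-46 + 6*9) + 2)/4 = ((-46 + 54) + 2)/4 = (8 + 2)/4 = (1/4)*10 = 5/2 ≈ 2.5000)
149 + b*sqrt(188 + K(4)) = 149 + 5*sqrt(188 - 5)/2 = 149 + 5*sqrt(183)/2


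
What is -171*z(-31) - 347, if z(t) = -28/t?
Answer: -15545/31 ≈ -501.45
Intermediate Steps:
-171*z(-31) - 347 = -(-4788)/(-31) - 347 = -(-4788)*(-1)/31 - 347 = -171*28/31 - 347 = -4788/31 - 347 = -15545/31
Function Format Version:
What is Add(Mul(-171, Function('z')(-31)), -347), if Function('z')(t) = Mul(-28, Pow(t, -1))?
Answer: Rational(-15545, 31) ≈ -501.45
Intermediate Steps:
Add(Mul(-171, Function('z')(-31)), -347) = Add(Mul(-171, Mul(-28, Pow(-31, -1))), -347) = Add(Mul(-171, Mul(-28, Rational(-1, 31))), -347) = Add(Mul(-171, Rational(28, 31)), -347) = Add(Rational(-4788, 31), -347) = Rational(-15545, 31)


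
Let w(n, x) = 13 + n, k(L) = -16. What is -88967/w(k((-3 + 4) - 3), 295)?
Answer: 88967/3 ≈ 29656.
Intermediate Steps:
-88967/w(k((-3 + 4) - 3), 295) = -88967/(13 - 16) = -88967/(-3) = -88967*(-1/3) = 88967/3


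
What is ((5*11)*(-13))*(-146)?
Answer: 104390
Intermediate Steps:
((5*11)*(-13))*(-146) = (55*(-13))*(-146) = -715*(-146) = 104390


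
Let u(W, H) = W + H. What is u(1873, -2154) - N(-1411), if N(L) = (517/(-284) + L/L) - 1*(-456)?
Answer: -209075/284 ≈ -736.18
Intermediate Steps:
N(L) = 129271/284 (N(L) = (517*(-1/284) + 1) + 456 = (-517/284 + 1) + 456 = -233/284 + 456 = 129271/284)
u(W, H) = H + W
u(1873, -2154) - N(-1411) = (-2154 + 1873) - 1*129271/284 = -281 - 129271/284 = -209075/284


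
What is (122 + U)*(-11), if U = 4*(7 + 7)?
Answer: -1958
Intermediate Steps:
U = 56 (U = 4*14 = 56)
(122 + U)*(-11) = (122 + 56)*(-11) = 178*(-11) = -1958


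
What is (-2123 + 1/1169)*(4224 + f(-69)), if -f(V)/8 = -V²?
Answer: -105009329232/1169 ≈ -8.9828e+7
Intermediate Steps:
f(V) = 8*V² (f(V) = -(-8)*V² = 8*V²)
(-2123 + 1/1169)*(4224 + f(-69)) = (-2123 + 1/1169)*(4224 + 8*(-69)²) = (-2123 + 1/1169)*(4224 + 8*4761) = -2481786*(4224 + 38088)/1169 = -2481786/1169*42312 = -105009329232/1169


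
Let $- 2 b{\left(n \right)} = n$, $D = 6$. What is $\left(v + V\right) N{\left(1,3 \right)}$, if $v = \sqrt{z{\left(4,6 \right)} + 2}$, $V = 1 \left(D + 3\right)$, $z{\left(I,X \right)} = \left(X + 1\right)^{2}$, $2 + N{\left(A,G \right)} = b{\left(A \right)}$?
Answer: $- \frac{45}{2} - \frac{5 \sqrt{51}}{2} \approx -40.354$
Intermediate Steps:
$b{\left(n \right)} = - \frac{n}{2}$
$N{\left(A,G \right)} = -2 - \frac{A}{2}$
$z{\left(I,X \right)} = \left(1 + X\right)^{2}$
$V = 9$ ($V = 1 \left(6 + 3\right) = 1 \cdot 9 = 9$)
$v = \sqrt{51}$ ($v = \sqrt{\left(1 + 6\right)^{2} + 2} = \sqrt{7^{2} + 2} = \sqrt{49 + 2} = \sqrt{51} \approx 7.1414$)
$\left(v + V\right) N{\left(1,3 \right)} = \left(\sqrt{51} + 9\right) \left(-2 - \frac{1}{2}\right) = \left(9 + \sqrt{51}\right) \left(-2 - \frac{1}{2}\right) = \left(9 + \sqrt{51}\right) \left(- \frac{5}{2}\right) = - \frac{45}{2} - \frac{5 \sqrt{51}}{2}$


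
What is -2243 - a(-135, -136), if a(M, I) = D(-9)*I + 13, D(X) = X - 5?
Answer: -4160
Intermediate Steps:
D(X) = -5 + X
a(M, I) = 13 - 14*I (a(M, I) = (-5 - 9)*I + 13 = -14*I + 13 = 13 - 14*I)
-2243 - a(-135, -136) = -2243 - (13 - 14*(-136)) = -2243 - (13 + 1904) = -2243 - 1*1917 = -2243 - 1917 = -4160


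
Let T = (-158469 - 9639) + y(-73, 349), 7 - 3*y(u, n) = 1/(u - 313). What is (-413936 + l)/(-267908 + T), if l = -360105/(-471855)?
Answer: 335077869838/352950213845 ≈ 0.94936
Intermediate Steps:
y(u, n) = 7/3 - 1/(3*(-313 + u)) (y(u, n) = 7/3 - 1/(3*(u - 313)) = 7/3 - 1/(3*(-313 + u)))
T = -64888787/386 (T = (-158469 - 9639) + (-2192 + 7*(-73))/(3*(-313 - 73)) = -168108 + (⅓)*(-2192 - 511)/(-386) = -168108 + (⅓)*(-1/386)*(-2703) = -168108 + 901/386 = -64888787/386 ≈ -1.6811e+5)
l = 24007/31457 (l = -360105*(-1/471855) = 24007/31457 ≈ 0.76317)
(-413936 + l)/(-267908 + T) = (-413936 + 24007/31457)/(-267908 - 64888787/386) = -13021160745/(31457*(-168301275/386)) = -13021160745/31457*(-386/168301275) = 335077869838/352950213845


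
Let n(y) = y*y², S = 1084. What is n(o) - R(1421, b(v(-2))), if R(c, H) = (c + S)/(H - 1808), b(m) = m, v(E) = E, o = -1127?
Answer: -518179608145/362 ≈ -1.4314e+9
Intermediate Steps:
R(c, H) = (1084 + c)/(-1808 + H) (R(c, H) = (c + 1084)/(H - 1808) = (1084 + c)/(-1808 + H))
n(y) = y³
n(o) - R(1421, b(v(-2))) = (-1127)³ - (1084 + 1421)/(-1808 - 2) = -1431435383 - 2505/(-1810) = -1431435383 - (-1)*2505/1810 = -1431435383 - 1*(-501/362) = -1431435383 + 501/362 = -518179608145/362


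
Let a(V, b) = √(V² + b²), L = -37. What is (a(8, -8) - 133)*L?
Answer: 4921 - 296*√2 ≈ 4502.4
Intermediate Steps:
(a(8, -8) - 133)*L = (√(8² + (-8)²) - 133)*(-37) = (√(64 + 64) - 133)*(-37) = (√128 - 133)*(-37) = (8*√2 - 133)*(-37) = (-133 + 8*√2)*(-37) = 4921 - 296*√2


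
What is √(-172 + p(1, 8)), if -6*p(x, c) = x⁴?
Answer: I*√6198/6 ≈ 13.121*I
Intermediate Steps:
p(x, c) = -x⁴/6
√(-172 + p(1, 8)) = √(-172 - ⅙*1⁴) = √(-172 - ⅙*1) = √(-172 - ⅙) = √(-1033/6) = I*√6198/6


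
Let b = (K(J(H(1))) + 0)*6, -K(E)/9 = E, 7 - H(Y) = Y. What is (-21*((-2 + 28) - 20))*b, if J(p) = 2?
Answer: 13608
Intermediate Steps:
H(Y) = 7 - Y
K(E) = -9*E
b = -108 (b = (-9*2 + 0)*6 = (-18 + 0)*6 = -18*6 = -108)
(-21*((-2 + 28) - 20))*b = -21*((-2 + 28) - 20)*(-108) = -21*(26 - 20)*(-108) = -21*6*(-108) = -126*(-108) = 13608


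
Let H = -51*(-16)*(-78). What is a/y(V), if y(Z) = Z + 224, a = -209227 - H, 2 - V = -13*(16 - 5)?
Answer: -145579/369 ≈ -394.52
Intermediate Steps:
H = -63648 (H = 816*(-78) = -63648)
V = 145 (V = 2 - (-13)*(16 - 5) = 2 - (-13)*11 = 2 - 1*(-143) = 2 + 143 = 145)
a = -145579 (a = -209227 - 1*(-63648) = -209227 + 63648 = -145579)
y(Z) = 224 + Z
a/y(V) = -145579/(224 + 145) = -145579/369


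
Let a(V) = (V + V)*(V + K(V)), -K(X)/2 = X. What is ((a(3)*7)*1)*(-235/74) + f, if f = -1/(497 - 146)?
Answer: 5196518/12987 ≈ 400.13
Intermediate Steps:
K(X) = -2*X
f = -1/351 ≈ -0.0028490
a(V) = -2*V² (a(V) = (V + V)*(V - 2*V) = (2*V)*(-V) = -2*V²)
((a(3)*7)*1)*(-235/74) + f = ((-2*3²*7)*1)*(-235/74) - 1/351 = ((-2*9*7)*1)*(-235*1/74) - 1/351 = (-18*7*1)*(-235/74) - 1/351 = -126*1*(-235/74) - 1/351 = -126*(-235/74) - 1/351 = 14805/37 - 1/351 = 5196518/12987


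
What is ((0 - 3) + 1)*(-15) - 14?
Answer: 16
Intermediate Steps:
((0 - 3) + 1)*(-15) - 14 = (-3 + 1)*(-15) - 14 = -2*(-15) - 14 = 30 - 14 = 16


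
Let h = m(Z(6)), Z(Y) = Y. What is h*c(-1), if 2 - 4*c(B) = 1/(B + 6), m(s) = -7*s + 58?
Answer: 36/5 ≈ 7.2000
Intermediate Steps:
m(s) = 58 - 7*s
c(B) = ½ - 1/(4*(6 + B)) (c(B) = ½ - 1/(4*(B + 6)) = ½ - 1/(4*(6 + B)))
h = 16 (h = 58 - 7*6 = 58 - 42 = 16)
h*c(-1) = 16*((11 + 2*(-1))/(4*(6 - 1))) = 16*((¼)*(11 - 2)/5) = 16*((¼)*(⅕)*9) = 16*(9/20) = 36/5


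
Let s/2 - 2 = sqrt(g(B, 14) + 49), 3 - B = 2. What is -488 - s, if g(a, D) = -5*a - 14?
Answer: -492 - 2*sqrt(30) ≈ -502.95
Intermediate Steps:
B = 1 (B = 3 - 1*2 = 3 - 2 = 1)
g(a, D) = -14 - 5*a
s = 4 + 2*sqrt(30) (s = 4 + 2*sqrt((-14 - 5*1) + 49) = 4 + 2*sqrt((-14 - 5) + 49) = 4 + 2*sqrt(-19 + 49) = 4 + 2*sqrt(30) ≈ 14.954)
-488 - s = -488 - (4 + 2*sqrt(30)) = -488 + (-4 - 2*sqrt(30)) = -492 - 2*sqrt(30)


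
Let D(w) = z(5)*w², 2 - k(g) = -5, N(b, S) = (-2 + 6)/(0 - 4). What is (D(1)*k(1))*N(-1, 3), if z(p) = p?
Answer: -35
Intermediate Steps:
N(b, S) = -1 (N(b, S) = 4/(-4) = 4*(-¼) = -1)
k(g) = 7 (k(g) = 2 - 1*(-5) = 2 + 5 = 7)
D(w) = 5*w²
(D(1)*k(1))*N(-1, 3) = ((5*1²)*7)*(-1) = ((5*1)*7)*(-1) = (5*7)*(-1) = 35*(-1) = -35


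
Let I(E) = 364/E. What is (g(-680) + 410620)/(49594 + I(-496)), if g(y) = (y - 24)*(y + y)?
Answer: 11309296/409971 ≈ 27.586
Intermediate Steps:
g(y) = 2*y*(-24 + y) (g(y) = (-24 + y)*(2*y) = 2*y*(-24 + y))
(g(-680) + 410620)/(49594 + I(-496)) = (2*(-680)*(-24 - 680) + 410620)/(49594 + 364/(-496)) = (2*(-680)*(-704) + 410620)/(49594 + 364*(-1/496)) = (957440 + 410620)/(49594 - 91/124) = 1368060/(6149565/124) = 1368060*(124/6149565) = 11309296/409971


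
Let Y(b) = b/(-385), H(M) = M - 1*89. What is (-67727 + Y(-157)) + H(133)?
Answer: -26057798/385 ≈ -67683.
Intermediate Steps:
H(M) = -89 + M (H(M) = M - 89 = -89 + M)
Y(b) = -b/385 (Y(b) = b*(-1/385) = -b/385)
(-67727 + Y(-157)) + H(133) = (-67727 - 1/385*(-157)) + (-89 + 133) = (-67727 + 157/385) + 44 = -26074738/385 + 44 = -26057798/385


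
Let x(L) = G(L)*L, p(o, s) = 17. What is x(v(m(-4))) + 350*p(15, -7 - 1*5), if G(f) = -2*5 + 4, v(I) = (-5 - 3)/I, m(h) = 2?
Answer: 5974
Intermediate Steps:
v(I) = -8/I
G(f) = -6 (G(f) = -10 + 4 = -6)
x(L) = -6*L
x(v(m(-4))) + 350*p(15, -7 - 1*5) = -(-48)/2 + 350*17 = -(-48)/2 + 5950 = -6*(-4) + 5950 = 24 + 5950 = 5974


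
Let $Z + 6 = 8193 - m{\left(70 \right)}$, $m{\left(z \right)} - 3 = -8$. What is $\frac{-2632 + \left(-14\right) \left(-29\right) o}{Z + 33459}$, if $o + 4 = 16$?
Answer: $\frac{2240}{41651} \approx 0.05378$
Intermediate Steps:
$o = 12$ ($o = -4 + 16 = 12$)
$m{\left(z \right)} = -5$ ($m{\left(z \right)} = 3 - 8 = -5$)
$Z = 8192$ ($Z = -6 + \left(8193 - -5\right) = -6 + \left(8193 + 5\right) = -6 + 8198 = 8192$)
$\frac{-2632 + \left(-14\right) \left(-29\right) o}{Z + 33459} = \frac{-2632 + \left(-14\right) \left(-29\right) 12}{8192 + 33459} = \frac{-2632 + 406 \cdot 12}{41651} = \left(-2632 + 4872\right) \frac{1}{41651} = 2240 \cdot \frac{1}{41651} = \frac{2240}{41651}$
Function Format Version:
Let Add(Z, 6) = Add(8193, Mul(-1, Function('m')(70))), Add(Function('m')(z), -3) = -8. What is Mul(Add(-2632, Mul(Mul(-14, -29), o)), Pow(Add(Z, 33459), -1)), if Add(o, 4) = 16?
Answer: Rational(2240, 41651) ≈ 0.053780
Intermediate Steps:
o = 12 (o = Add(-4, 16) = 12)
Function('m')(z) = -5 (Function('m')(z) = Add(3, -8) = -5)
Z = 8192 (Z = Add(-6, Add(8193, Mul(-1, -5))) = Add(-6, Add(8193, 5)) = Add(-6, 8198) = 8192)
Mul(Add(-2632, Mul(Mul(-14, -29), o)), Pow(Add(Z, 33459), -1)) = Mul(Add(-2632, Mul(Mul(-14, -29), 12)), Pow(Add(8192, 33459), -1)) = Mul(Add(-2632, Mul(406, 12)), Pow(41651, -1)) = Mul(Add(-2632, 4872), Rational(1, 41651)) = Mul(2240, Rational(1, 41651)) = Rational(2240, 41651)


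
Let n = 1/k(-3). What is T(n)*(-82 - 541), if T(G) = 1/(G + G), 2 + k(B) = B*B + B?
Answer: -1246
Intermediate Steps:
k(B) = -2 + B + B² (k(B) = -2 + (B*B + B) = -2 + (B² + B) = -2 + (B + B²) = -2 + B + B²)
n = ¼ (n = 1/(-2 - 3 + (-3)²) = 1/(-2 - 3 + 9) = 1/4 = ¼ ≈ 0.25000)
T(G) = 1/(2*G)
T(n)*(-82 - 541) = (1/(2*(¼)))*(-82 - 541) = ((½)*4)*(-623) = 2*(-623) = -1246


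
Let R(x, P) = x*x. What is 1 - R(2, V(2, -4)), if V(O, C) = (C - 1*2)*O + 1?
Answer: -3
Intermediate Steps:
V(O, C) = 1 + O*(-2 + C) (V(O, C) = (C - 2)*O + 1 = (-2 + C)*O + 1 = O*(-2 + C) + 1 = 1 + O*(-2 + C))
R(x, P) = x**2
1 - R(2, V(2, -4)) = 1 - 1*2**2 = 1 - 1*4 = 1 - 4 = -3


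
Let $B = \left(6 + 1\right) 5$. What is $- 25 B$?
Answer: $-875$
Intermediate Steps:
$B = 35$ ($B = 7 \cdot 5 = 35$)
$- 25 B = \left(-25\right) 35 = -875$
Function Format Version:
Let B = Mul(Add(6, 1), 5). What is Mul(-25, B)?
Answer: -875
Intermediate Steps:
B = 35 (B = Mul(7, 5) = 35)
Mul(-25, B) = Mul(-25, 35) = -875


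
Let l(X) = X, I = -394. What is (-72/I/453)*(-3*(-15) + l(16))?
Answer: 732/29747 ≈ 0.024608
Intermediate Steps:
(-72/I/453)*(-3*(-15) + l(16)) = (-72/(-394)/453)*(-3*(-15) + 16) = (-72*(-1/394)*(1/453))*(45 + 16) = ((36/197)*(1/453))*61 = (12/29747)*61 = 732/29747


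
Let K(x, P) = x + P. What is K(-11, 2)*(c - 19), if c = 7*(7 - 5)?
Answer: 45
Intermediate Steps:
c = 14 (c = 7*2 = 14)
K(x, P) = P + x
K(-11, 2)*(c - 19) = (2 - 11)*(14 - 19) = -9*(-5) = 45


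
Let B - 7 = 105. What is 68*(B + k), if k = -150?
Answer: -2584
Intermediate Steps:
B = 112 (B = 7 + 105 = 112)
68*(B + k) = 68*(112 - 150) = 68*(-38) = -2584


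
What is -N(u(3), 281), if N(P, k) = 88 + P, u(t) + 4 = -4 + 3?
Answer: -83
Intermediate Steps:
u(t) = -5 (u(t) = -4 + (-4 + 3) = -4 - 1 = -5)
-N(u(3), 281) = -(88 - 5) = -1*83 = -83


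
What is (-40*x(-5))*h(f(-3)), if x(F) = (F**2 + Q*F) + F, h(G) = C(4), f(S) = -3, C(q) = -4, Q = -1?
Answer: 4000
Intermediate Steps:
h(G) = -4
x(F) = F**2 (x(F) = (F**2 - F) + F = F**2)
(-40*x(-5))*h(f(-3)) = -40*(-5)**2*(-4) = -40*25*(-4) = -1000*(-4) = 4000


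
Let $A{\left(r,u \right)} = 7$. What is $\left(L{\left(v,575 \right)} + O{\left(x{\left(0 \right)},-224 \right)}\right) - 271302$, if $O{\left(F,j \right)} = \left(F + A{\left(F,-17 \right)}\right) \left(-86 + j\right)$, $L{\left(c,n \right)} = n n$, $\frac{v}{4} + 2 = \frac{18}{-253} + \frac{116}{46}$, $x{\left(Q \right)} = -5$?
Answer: $58703$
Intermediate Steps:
$v = \frac{456}{253}$ ($v = -8 + 4 \left(\frac{18}{-253} + \frac{116}{46}\right) = -8 + 4 \left(18 \left(- \frac{1}{253}\right) + 116 \cdot \frac{1}{46}\right) = -8 + 4 \left(- \frac{18}{253} + \frac{58}{23}\right) = -8 + 4 \cdot \frac{620}{253} = -8 + \frac{2480}{253} = \frac{456}{253} \approx 1.8024$)
$L{\left(c,n \right)} = n^{2}$
$O{\left(F,j \right)} = \left(-86 + j\right) \left(7 + F\right)$ ($O{\left(F,j \right)} = \left(F + 7\right) \left(-86 + j\right) = \left(7 + F\right) \left(-86 + j\right) = \left(-86 + j\right) \left(7 + F\right)$)
$\left(L{\left(v,575 \right)} + O{\left(x{\left(0 \right)},-224 \right)}\right) - 271302 = \left(575^{2} - 620\right) - 271302 = \left(330625 + \left(-602 + 430 - 1568 + 1120\right)\right) - 271302 = \left(330625 - 620\right) - 271302 = 330005 - 271302 = 58703$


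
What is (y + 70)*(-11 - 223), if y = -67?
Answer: -702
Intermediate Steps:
(y + 70)*(-11 - 223) = (-67 + 70)*(-11 - 223) = 3*(-234) = -702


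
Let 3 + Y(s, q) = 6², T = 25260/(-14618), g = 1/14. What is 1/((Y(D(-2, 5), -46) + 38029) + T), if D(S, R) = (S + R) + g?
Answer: 7309/278182528 ≈ 2.6274e-5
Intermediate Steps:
g = 1/14 ≈ 0.071429
T = -12630/7309 (T = 25260*(-1/14618) = -12630/7309 ≈ -1.7280)
D(S, R) = 1/14 + R + S (D(S, R) = (S + R) + 1/14 = (R + S) + 1/14 = 1/14 + R + S)
Y(s, q) = 33 (Y(s, q) = -3 + 6² = -3 + 36 = 33)
1/((Y(D(-2, 5), -46) + 38029) + T) = 1/((33 + 38029) - 12630/7309) = 1/(38062 - 12630/7309) = 1/(278182528/7309) = 7309/278182528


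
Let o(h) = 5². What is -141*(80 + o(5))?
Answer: -14805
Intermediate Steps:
o(h) = 25
-141*(80 + o(5)) = -141*(80 + 25) = -141*105 = -14805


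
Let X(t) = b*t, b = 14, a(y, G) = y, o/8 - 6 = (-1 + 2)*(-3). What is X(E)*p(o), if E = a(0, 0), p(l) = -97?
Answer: 0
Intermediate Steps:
o = 24 (o = 48 + 8*((-1 + 2)*(-3)) = 48 + 8*(1*(-3)) = 48 + 8*(-3) = 48 - 24 = 24)
E = 0
X(t) = 14*t
X(E)*p(o) = (14*0)*(-97) = 0*(-97) = 0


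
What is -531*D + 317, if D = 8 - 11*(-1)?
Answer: -9772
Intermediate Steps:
D = 19 (D = 8 + 11 = 19)
-531*D + 317 = -531*19 + 317 = -10089 + 317 = -9772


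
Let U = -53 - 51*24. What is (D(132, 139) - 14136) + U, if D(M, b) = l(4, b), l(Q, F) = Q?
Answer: -15409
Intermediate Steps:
U = -1277 (U = -53 - 1224 = -1277)
D(M, b) = 4
(D(132, 139) - 14136) + U = (4 - 14136) - 1277 = -14132 - 1277 = -15409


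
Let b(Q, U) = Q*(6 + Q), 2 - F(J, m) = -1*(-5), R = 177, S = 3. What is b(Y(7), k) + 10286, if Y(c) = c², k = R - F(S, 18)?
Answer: 12981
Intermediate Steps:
F(J, m) = -3 (F(J, m) = 2 - (-1)*(-5) = 2 - 1*5 = 2 - 5 = -3)
k = 180 (k = 177 - 1*(-3) = 177 + 3 = 180)
b(Y(7), k) + 10286 = 7²*(6 + 7²) + 10286 = 49*(6 + 49) + 10286 = 49*55 + 10286 = 2695 + 10286 = 12981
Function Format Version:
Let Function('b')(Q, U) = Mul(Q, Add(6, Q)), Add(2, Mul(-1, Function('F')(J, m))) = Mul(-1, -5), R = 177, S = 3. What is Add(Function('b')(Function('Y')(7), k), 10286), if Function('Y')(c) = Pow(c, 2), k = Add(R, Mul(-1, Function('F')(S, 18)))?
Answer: 12981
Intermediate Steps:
Function('F')(J, m) = -3 (Function('F')(J, m) = Add(2, Mul(-1, Mul(-1, -5))) = Add(2, Mul(-1, 5)) = Add(2, -5) = -3)
k = 180 (k = Add(177, Mul(-1, -3)) = Add(177, 3) = 180)
Add(Function('b')(Function('Y')(7), k), 10286) = Add(Mul(Pow(7, 2), Add(6, Pow(7, 2))), 10286) = Add(Mul(49, Add(6, 49)), 10286) = Add(Mul(49, 55), 10286) = Add(2695, 10286) = 12981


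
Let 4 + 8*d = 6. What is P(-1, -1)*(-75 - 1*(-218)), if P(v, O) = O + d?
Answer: -429/4 ≈ -107.25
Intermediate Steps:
d = 1/4 (d = -1/2 + (1/8)*6 = -1/2 + 3/4 = 1/4 ≈ 0.25000)
P(v, O) = 1/4 + O (P(v, O) = O + 1/4 = 1/4 + O)
P(-1, -1)*(-75 - 1*(-218)) = (1/4 - 1)*(-75 - 1*(-218)) = -3*(-75 + 218)/4 = -3/4*143 = -429/4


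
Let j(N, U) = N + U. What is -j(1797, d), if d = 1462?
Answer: -3259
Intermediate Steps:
-j(1797, d) = -(1797 + 1462) = -1*3259 = -3259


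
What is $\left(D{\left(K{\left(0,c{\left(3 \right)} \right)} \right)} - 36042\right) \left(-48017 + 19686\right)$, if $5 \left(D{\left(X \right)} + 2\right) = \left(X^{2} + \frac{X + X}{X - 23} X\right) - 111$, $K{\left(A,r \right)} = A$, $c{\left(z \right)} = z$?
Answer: $\frac{5108957561}{5} \approx 1.0218 \cdot 10^{9}$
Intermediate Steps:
$D{\left(X \right)} = - \frac{121}{5} + \frac{X^{2}}{5} + \frac{2 X^{2}}{5 \left(-23 + X\right)}$ ($D{\left(X \right)} = -2 + \frac{\left(X^{2} + \frac{X + X}{X - 23} X\right) - 111}{5} = -2 + \frac{\left(X^{2} + \frac{2 X}{-23 + X} X\right) - 111}{5} = -2 + \frac{\left(X^{2} + \frac{2 X^{2}}{-23 + X}\right) - 111}{5} = -2 + \frac{-111 + X^{2} + \frac{2 X^{2}}{-23 + X}}{5} = -2 + \left(- \frac{111}{5} + \frac{X^{2}}{5} + \frac{2 X^{2}}{5 \left(-23 + X\right)}\right) = - \frac{121}{5} + \frac{X^{2}}{5} + \frac{2 X^{2}}{5 \left(-23 + X\right)}$)
$\left(D{\left(K{\left(0,c{\left(3 \right)} \right)} \right)} - 36042\right) \left(-48017 + 19686\right) = \left(\frac{2783 + 0^{3} - 0 - 21 \cdot 0^{2}}{5 \left(-23 + 0\right)} - 36042\right) \left(-48017 + 19686\right) = \left(\frac{2783 + 0 + 0 - 0}{5 \left(-23\right)} - 36042\right) \left(-28331\right) = \left(\frac{1}{5} \left(- \frac{1}{23}\right) \left(2783 + 0 + 0 + 0\right) - 36042\right) \left(-28331\right) = \left(\frac{1}{5} \left(- \frac{1}{23}\right) 2783 - 36042\right) \left(-28331\right) = \left(- \frac{121}{5} - 36042\right) \left(-28331\right) = \left(- \frac{180331}{5}\right) \left(-28331\right) = \frac{5108957561}{5}$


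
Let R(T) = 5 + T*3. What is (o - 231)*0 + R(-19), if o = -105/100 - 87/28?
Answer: -52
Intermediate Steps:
R(T) = 5 + 3*T
o = -291/70 (o = -105*1/100 - 87*1/28 = -21/20 - 87/28 = -291/70 ≈ -4.1571)
(o - 231)*0 + R(-19) = (-291/70 - 231)*0 + (5 + 3*(-19)) = -16461/70*0 + (5 - 57) = 0 - 52 = -52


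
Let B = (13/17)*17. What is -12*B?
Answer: -156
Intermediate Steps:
B = 13 (B = ((1/17)*13)*17 = (13/17)*17 = 13)
-12*B = -12*13 = -156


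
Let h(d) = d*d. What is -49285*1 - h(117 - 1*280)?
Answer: -75854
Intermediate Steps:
h(d) = d²
-49285*1 - h(117 - 1*280) = -49285*1 - (117 - 1*280)² = -49285 - (117 - 280)² = -49285 - 1*(-163)² = -49285 - 1*26569 = -49285 - 26569 = -75854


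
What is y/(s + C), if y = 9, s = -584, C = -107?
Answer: -9/691 ≈ -0.013025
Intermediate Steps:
y/(s + C) = 9/(-584 - 107) = 9/(-691) = -1/691*9 = -9/691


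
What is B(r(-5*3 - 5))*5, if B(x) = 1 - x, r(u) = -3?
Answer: 20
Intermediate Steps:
B(r(-5*3 - 5))*5 = (1 - 1*(-3))*5 = (1 + 3)*5 = 4*5 = 20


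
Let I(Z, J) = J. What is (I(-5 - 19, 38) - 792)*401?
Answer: -302354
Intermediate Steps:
(I(-5 - 19, 38) - 792)*401 = (38 - 792)*401 = -754*401 = -302354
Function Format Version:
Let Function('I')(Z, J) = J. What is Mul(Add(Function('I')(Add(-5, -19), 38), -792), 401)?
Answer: -302354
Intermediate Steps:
Mul(Add(Function('I')(Add(-5, -19), 38), -792), 401) = Mul(Add(38, -792), 401) = Mul(-754, 401) = -302354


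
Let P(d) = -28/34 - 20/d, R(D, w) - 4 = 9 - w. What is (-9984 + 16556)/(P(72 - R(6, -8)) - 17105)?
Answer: -335172/872417 ≈ -0.38419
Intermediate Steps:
R(D, w) = 13 - w (R(D, w) = 4 + (9 - w) = 13 - w)
P(d) = -14/17 - 20/d (P(d) = -28*1/34 - 20/d = -14/17 - 20/d)
(-9984 + 16556)/(P(72 - R(6, -8)) - 17105) = (-9984 + 16556)/((-14/17 - 20/(72 - (13 - 1*(-8)))) - 17105) = 6572/((-14/17 - 20/(72 - (13 + 8))) - 17105) = 6572/((-14/17 - 20/(72 - 1*21)) - 17105) = 6572/((-14/17 - 20/(72 - 21)) - 17105) = 6572/((-14/17 - 20/51) - 17105) = 6572/(-62/51 - 17105) = 6572/(-872417/51) = 6572*(-51/872417) = -335172/872417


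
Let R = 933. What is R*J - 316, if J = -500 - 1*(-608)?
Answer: 100448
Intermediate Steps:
J = 108 (J = -500 + 608 = 108)
R*J - 316 = 933*108 - 316 = 100764 - 316 = 100448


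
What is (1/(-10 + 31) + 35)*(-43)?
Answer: -31648/21 ≈ -1507.0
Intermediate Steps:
(1/(-10 + 31) + 35)*(-43) = (1/21 + 35)*(-43) = (736/21)*(-43) = -31648/21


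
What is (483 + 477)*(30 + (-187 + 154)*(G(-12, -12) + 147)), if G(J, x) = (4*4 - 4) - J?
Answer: -5388480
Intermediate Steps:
G(J, x) = 12 - J (G(J, x) = (16 - 4) - J = 12 - J)
(483 + 477)*(30 + (-187 + 154)*(G(-12, -12) + 147)) = (483 + 477)*(30 + (-187 + 154)*((12 - 1*(-12)) + 147)) = 960*(30 - 33*((12 + 12) + 147)) = 960*(30 - 33*(24 + 147)) = 960*(30 - 33*171) = 960*(30 - 5643) = 960*(-5613) = -5388480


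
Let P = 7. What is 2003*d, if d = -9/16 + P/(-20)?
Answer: -146219/80 ≈ -1827.7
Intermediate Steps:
d = -73/80 (d = -9/16 + 7/(-20) = -9*1/16 + 7*(-1/20) = -9/16 - 7/20 = -73/80 ≈ -0.91250)
2003*d = 2003*(-73/80) = -146219/80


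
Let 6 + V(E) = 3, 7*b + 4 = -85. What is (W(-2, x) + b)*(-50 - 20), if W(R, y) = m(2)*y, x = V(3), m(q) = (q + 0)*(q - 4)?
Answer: 50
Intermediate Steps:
b = -89/7 (b = -4/7 + (⅐)*(-85) = -4/7 - 85/7 = -89/7 ≈ -12.714)
V(E) = -3 (V(E) = -6 + 3 = -3)
m(q) = q*(-4 + q)
x = -3
W(R, y) = -4*y (W(R, y) = (2*(-4 + 2))*y = (2*(-2))*y = -4*y)
(W(-2, x) + b)*(-50 - 20) = (-4*(-3) - 89/7)*(-50 - 20) = (12 - 89/7)*(-70) = -5/7*(-70) = 50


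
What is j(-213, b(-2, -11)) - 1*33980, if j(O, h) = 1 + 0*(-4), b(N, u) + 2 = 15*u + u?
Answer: -33979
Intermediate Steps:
b(N, u) = -2 + 16*u (b(N, u) = -2 + (15*u + u) = -2 + 16*u)
j(O, h) = 1 (j(O, h) = 1 + 0 = 1)
j(-213, b(-2, -11)) - 1*33980 = 1 - 1*33980 = 1 - 33980 = -33979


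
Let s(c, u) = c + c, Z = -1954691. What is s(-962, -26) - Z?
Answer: 1952767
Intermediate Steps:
s(c, u) = 2*c
s(-962, -26) - Z = 2*(-962) - 1*(-1954691) = -1924 + 1954691 = 1952767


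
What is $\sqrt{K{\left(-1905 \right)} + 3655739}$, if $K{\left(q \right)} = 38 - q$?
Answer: $\sqrt{3657682} \approx 1912.5$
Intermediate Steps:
$\sqrt{K{\left(-1905 \right)} + 3655739} = \sqrt{\left(38 - -1905\right) + 3655739} = \sqrt{\left(38 + 1905\right) + 3655739} = \sqrt{1943 + 3655739} = \sqrt{3657682}$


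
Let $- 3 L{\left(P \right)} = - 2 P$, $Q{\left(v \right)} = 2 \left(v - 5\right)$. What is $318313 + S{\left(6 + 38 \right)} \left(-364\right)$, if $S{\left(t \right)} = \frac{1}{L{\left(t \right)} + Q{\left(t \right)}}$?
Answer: $\frac{7321121}{23} \approx 3.1831 \cdot 10^{5}$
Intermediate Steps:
$Q{\left(v \right)} = -10 + 2 v$ ($Q{\left(v \right)} = 2 \left(-5 + v\right) = -10 + 2 v$)
$L{\left(P \right)} = \frac{2 P}{3}$ ($L{\left(P \right)} = - \frac{\left(-2\right) P}{3} = \frac{2 P}{3}$)
$S{\left(t \right)} = \frac{1}{-10 + \frac{8 t}{3}}$ ($S{\left(t \right)} = \frac{1}{\frac{2 t}{3} + \left(-10 + 2 t\right)} = \frac{1}{-10 + \frac{8 t}{3}}$)
$318313 + S{\left(6 + 38 \right)} \left(-364\right) = 318313 + \frac{3}{2 \left(-15 + 4 \left(6 + 38\right)\right)} \left(-364\right) = 318313 + \frac{3}{2 \left(-15 + 4 \cdot 44\right)} \left(-364\right) = 318313 + \frac{3}{2 \left(-15 + 176\right)} \left(-364\right) = 318313 + \frac{3}{2 \cdot 161} \left(-364\right) = 318313 + \frac{3}{2} \cdot \frac{1}{161} \left(-364\right) = 318313 + \frac{3}{322} \left(-364\right) = 318313 - \frac{78}{23} = \frac{7321121}{23}$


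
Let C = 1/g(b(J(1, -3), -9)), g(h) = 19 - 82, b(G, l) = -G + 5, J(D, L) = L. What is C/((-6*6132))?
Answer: 1/2317896 ≈ 4.3143e-7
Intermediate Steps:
b(G, l) = 5 - G
g(h) = -63
C = -1/63 (C = 1/(-63) = -1/63 ≈ -0.015873)
C/((-6*6132)) = -1/(63*((-6*6132))) = -1/63/(-36792) = -1/63*(-1/36792) = 1/2317896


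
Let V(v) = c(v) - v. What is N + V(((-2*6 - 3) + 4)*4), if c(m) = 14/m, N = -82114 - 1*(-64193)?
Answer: -393301/22 ≈ -17877.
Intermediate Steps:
N = -17921 (N = -82114 + 64193 = -17921)
V(v) = -v + 14/v (V(v) = 14/v - v = -v + 14/v)
N + V(((-2*6 - 3) + 4)*4) = -17921 + (-((-2*6 - 3) + 4)*4 + 14/((((-2*6 - 3) + 4)*4))) = -17921 + (-((-12 - 3) + 4)*4 + 14/((((-12 - 3) + 4)*4))) = -17921 + (-(-15 + 4)*4 + 14/(((-15 + 4)*4))) = -17921 + (-(-11)*4 + 14/((-11*4))) = -17921 + (-1*(-44) + 14/(-44)) = -17921 + (44 + 14*(-1/44)) = -17921 + (44 - 7/22) = -17921 + 961/22 = -393301/22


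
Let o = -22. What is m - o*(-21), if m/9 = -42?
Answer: -840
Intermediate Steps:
m = -378 (m = 9*(-42) = -378)
m - o*(-21) = -378 - 1*(-22)*(-21) = -378 + 22*(-21) = -378 - 462 = -840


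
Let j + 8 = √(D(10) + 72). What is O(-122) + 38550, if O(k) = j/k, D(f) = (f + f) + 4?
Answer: 2351554/61 - 2*√6/61 ≈ 38550.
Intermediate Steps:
D(f) = 4 + 2*f (D(f) = 2*f + 4 = 4 + 2*f)
j = -8 + 4*√6 (j = -8 + √((4 + 2*10) + 72) = -8 + √((4 + 20) + 72) = -8 + √(24 + 72) = -8 + √96 = -8 + 4*√6 ≈ 1.7980)
O(k) = (-8 + 4*√6)/k
O(-122) + 38550 = 4*(-2 + √6)/(-122) + 38550 = 4*(-1/122)*(-2 + √6) + 38550 = (4/61 - 2*√6/61) + 38550 = 2351554/61 - 2*√6/61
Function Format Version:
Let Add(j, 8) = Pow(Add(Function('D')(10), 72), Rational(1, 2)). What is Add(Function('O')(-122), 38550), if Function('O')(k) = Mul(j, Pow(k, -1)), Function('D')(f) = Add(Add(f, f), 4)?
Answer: Add(Rational(2351554, 61), Mul(Rational(-2, 61), Pow(6, Rational(1, 2)))) ≈ 38550.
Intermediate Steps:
Function('D')(f) = Add(4, Mul(2, f)) (Function('D')(f) = Add(Mul(2, f), 4) = Add(4, Mul(2, f)))
j = Add(-8, Mul(4, Pow(6, Rational(1, 2)))) (j = Add(-8, Pow(Add(Add(4, Mul(2, 10)), 72), Rational(1, 2))) = Add(-8, Pow(Add(Add(4, 20), 72), Rational(1, 2))) = Add(-8, Pow(Add(24, 72), Rational(1, 2))) = Add(-8, Pow(96, Rational(1, 2))) = Add(-8, Mul(4, Pow(6, Rational(1, 2)))) ≈ 1.7980)
Function('O')(k) = Mul(Pow(k, -1), Add(-8, Mul(4, Pow(6, Rational(1, 2))))) (Function('O')(k) = Mul(Add(-8, Mul(4, Pow(6, Rational(1, 2)))), Pow(k, -1)) = Mul(Pow(k, -1), Add(-8, Mul(4, Pow(6, Rational(1, 2))))))
Add(Function('O')(-122), 38550) = Add(Mul(4, Pow(-122, -1), Add(-2, Pow(6, Rational(1, 2)))), 38550) = Add(Mul(4, Rational(-1, 122), Add(-2, Pow(6, Rational(1, 2)))), 38550) = Add(Add(Rational(4, 61), Mul(Rational(-2, 61), Pow(6, Rational(1, 2)))), 38550) = Add(Rational(2351554, 61), Mul(Rational(-2, 61), Pow(6, Rational(1, 2))))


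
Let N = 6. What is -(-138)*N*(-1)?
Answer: -828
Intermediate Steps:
-(-138)*N*(-1) = -(-138)*6*(-1) = -(-138)*(-6) = -1*828 = -828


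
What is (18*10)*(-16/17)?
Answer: -2880/17 ≈ -169.41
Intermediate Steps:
(18*10)*(-16/17) = 180*(-16*1/17) = 180*(-16/17) = -2880/17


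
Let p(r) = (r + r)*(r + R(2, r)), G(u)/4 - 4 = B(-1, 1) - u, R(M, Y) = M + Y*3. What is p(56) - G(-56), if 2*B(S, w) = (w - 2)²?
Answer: 25070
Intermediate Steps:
B(S, w) = (-2 + w)²/2 (B(S, w) = (w - 2)²/2 = (-2 + w)²/2)
R(M, Y) = M + 3*Y
G(u) = 18 - 4*u (G(u) = 16 + 4*((-2 + 1)²/2 - u) = 16 + 4*((½)*(-1)² - u) = 16 + 4*((½)*1 - u) = 16 + 4*(½ - u) = 16 + (2 - 4*u) = 18 - 4*u)
p(r) = 2*r*(2 + 4*r) (p(r) = (r + r)*(r + (2 + 3*r)) = (2*r)*(2 + 4*r) = 2*r*(2 + 4*r))
p(56) - G(-56) = 4*56*(1 + 2*56) - (18 - 4*(-56)) = 4*56*(1 + 112) - (18 + 224) = 4*56*113 - 1*242 = 25312 - 242 = 25070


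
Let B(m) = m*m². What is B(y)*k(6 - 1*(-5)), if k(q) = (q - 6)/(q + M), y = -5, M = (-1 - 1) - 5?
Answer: -625/4 ≈ -156.25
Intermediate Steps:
M = -7 (M = -2 - 5 = -7)
B(m) = m³
k(q) = (-6 + q)/(-7 + q) (k(q) = (q - 6)/(q - 7) = (-6 + q)/(-7 + q))
B(y)*k(6 - 1*(-5)) = (-5)³*((-6 + (6 - 1*(-5)))/(-7 + (6 - 1*(-5)))) = -125*(-6 + (6 + 5))/(-7 + (6 + 5)) = -125*(-6 + 11)/(-7 + 11) = -125*5/4 = -625/4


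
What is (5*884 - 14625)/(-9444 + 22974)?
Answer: -2041/2706 ≈ -0.75425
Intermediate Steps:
(5*884 - 14625)/(-9444 + 22974) = (4420 - 14625)/13530 = -10205*1/13530 = -2041/2706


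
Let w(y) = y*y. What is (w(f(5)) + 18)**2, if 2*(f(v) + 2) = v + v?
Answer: 729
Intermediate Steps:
f(v) = -2 + v (f(v) = -2 + (v + v)/2 = -2 + (2*v)/2 = -2 + v)
w(y) = y**2
(w(f(5)) + 18)**2 = ((-2 + 5)**2 + 18)**2 = (3**2 + 18)**2 = (9 + 18)**2 = 27**2 = 729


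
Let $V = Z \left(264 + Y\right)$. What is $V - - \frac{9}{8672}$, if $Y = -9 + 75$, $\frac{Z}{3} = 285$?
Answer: $\frac{2446804809}{8672} \approx 2.8215 \cdot 10^{5}$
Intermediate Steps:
$Z = 855$ ($Z = 3 \cdot 285 = 855$)
$Y = 66$
$V = 282150$ ($V = 855 \left(264 + 66\right) = 855 \cdot 330 = 282150$)
$V - - \frac{9}{8672} = 282150 - - \frac{9}{8672} = 282150 + \frac{9}{8672} = \frac{2446804809}{8672}$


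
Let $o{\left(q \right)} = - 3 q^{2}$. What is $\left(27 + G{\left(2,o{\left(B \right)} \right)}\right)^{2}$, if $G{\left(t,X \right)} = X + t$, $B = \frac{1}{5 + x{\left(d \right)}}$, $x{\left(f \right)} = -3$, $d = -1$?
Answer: $\frac{12769}{16} \approx 798.06$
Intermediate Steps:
$B = \frac{1}{2}$ ($B = \frac{1}{5 - 3} = \frac{1}{2} \approx 0.5$)
$\left(27 + G{\left(2,o{\left(B \right)} \right)}\right)^{2} = \left(27 + \left(- \frac{3}{4} + 2\right)\right)^{2} = \left(27 + \frac{5}{4}\right)^{2} = \left(\frac{113}{4}\right)^{2} = \frac{12769}{16}$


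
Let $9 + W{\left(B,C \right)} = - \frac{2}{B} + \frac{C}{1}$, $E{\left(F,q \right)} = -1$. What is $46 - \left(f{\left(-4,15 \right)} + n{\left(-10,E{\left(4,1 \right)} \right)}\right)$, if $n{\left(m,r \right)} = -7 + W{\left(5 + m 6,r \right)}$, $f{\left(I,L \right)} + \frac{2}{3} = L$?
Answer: $\frac{8024}{165} \approx 48.63$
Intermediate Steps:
$f{\left(I,L \right)} = - \frac{2}{3} + L$
$W{\left(B,C \right)} = -9 + C - \frac{2}{B}$ ($W{\left(B,C \right)} = -9 + \left(- \frac{2}{B} + \frac{C}{1}\right) = -9 + \left(- \frac{2}{B} + C 1\right) = -9 + \left(- \frac{2}{B} + C\right) = -9 + \left(C - \frac{2}{B}\right) = -9 + C - \frac{2}{B}$)
$n{\left(m,r \right)} = -16 + r - \frac{2}{5 + 6 m}$ ($n{\left(m,r \right)} = -7 - \left(9 - r + \frac{2}{5 + m 6}\right) = -7 - \left(9 - r + \frac{2}{5 + 6 m}\right) = -16 + r - \frac{2}{5 + 6 m}$)
$46 - \left(f{\left(-4,15 \right)} + n{\left(-10,E{\left(4,1 \right)} \right)}\right) = 46 - \left(\left(- \frac{2}{3} + 15\right) + \frac{-2 + \left(-16 - 1\right) \left(5 + 6 \left(-10\right)\right)}{5 + 6 \left(-10\right)}\right) = 46 - \left(\frac{43}{3} + \frac{-2 - 17 \left(5 - 60\right)}{5 - 60}\right) = 46 - \left(\frac{43}{3} + \frac{-2 - -935}{-55}\right) = 46 - \left(\frac{43}{3} - \frac{-2 + 935}{55}\right) = 46 - \left(\frac{43}{3} - \frac{933}{55}\right) = 46 - - \frac{434}{165} = 46 + \frac{434}{165} = \frac{8024}{165}$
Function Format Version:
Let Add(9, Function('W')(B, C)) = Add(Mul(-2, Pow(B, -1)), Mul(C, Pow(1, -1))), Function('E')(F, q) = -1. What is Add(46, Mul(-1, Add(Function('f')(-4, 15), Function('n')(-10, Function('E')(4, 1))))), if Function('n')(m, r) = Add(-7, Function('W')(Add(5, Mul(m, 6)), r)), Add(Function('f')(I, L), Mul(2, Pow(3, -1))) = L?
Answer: Rational(8024, 165) ≈ 48.630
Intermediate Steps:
Function('f')(I, L) = Add(Rational(-2, 3), L)
Function('W')(B, C) = Add(-9, C, Mul(-2, Pow(B, -1))) (Function('W')(B, C) = Add(-9, Add(Mul(-2, Pow(B, -1)), Mul(C, Pow(1, -1)))) = Add(-9, Add(Mul(-2, Pow(B, -1)), Mul(C, 1))) = Add(-9, Add(Mul(-2, Pow(B, -1)), C)) = Add(-9, Add(C, Mul(-2, Pow(B, -1)))) = Add(-9, C, Mul(-2, Pow(B, -1))))
Function('n')(m, r) = Add(-16, r, Mul(-2, Pow(Add(5, Mul(6, m)), -1))) (Function('n')(m, r) = Add(-7, Add(-9, r, Mul(-2, Pow(Add(5, Mul(m, 6)), -1)))) = Add(-7, Add(-9, r, Mul(-2, Pow(Add(5, Mul(6, m)), -1)))) = Add(-16, r, Mul(-2, Pow(Add(5, Mul(6, m)), -1))))
Add(46, Mul(-1, Add(Function('f')(-4, 15), Function('n')(-10, Function('E')(4, 1))))) = Add(46, Mul(-1, Add(Add(Rational(-2, 3), 15), Mul(Pow(Add(5, Mul(6, -10)), -1), Add(-2, Mul(Add(-16, -1), Add(5, Mul(6, -10)))))))) = Add(46, Mul(-1, Add(Rational(43, 3), Mul(Pow(Add(5, -60), -1), Add(-2, Mul(-17, Add(5, -60))))))) = Add(46, Mul(-1, Add(Rational(43, 3), Mul(Pow(-55, -1), Add(-2, Mul(-17, -55)))))) = Add(46, Mul(-1, Add(Rational(43, 3), Mul(Rational(-1, 55), Add(-2, 935))))) = Add(46, Mul(-1, Add(Rational(43, 3), Mul(Rational(-1, 55), 933)))) = Add(46, Mul(-1, Add(Rational(43, 3), Rational(-933, 55)))) = Add(46, Mul(-1, Rational(-434, 165))) = Add(46, Rational(434, 165)) = Rational(8024, 165)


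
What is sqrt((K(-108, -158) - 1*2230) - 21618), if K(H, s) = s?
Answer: I*sqrt(24006) ≈ 154.94*I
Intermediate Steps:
sqrt((K(-108, -158) - 1*2230) - 21618) = sqrt((-158 - 1*2230) - 21618) = sqrt((-158 - 2230) - 21618) = sqrt(-2388 - 21618) = sqrt(-24006) = I*sqrt(24006)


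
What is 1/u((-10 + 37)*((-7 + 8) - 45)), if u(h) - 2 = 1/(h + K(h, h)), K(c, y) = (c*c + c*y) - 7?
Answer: 2821493/5642987 ≈ 0.50000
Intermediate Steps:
K(c, y) = -7 + c² + c*y (K(c, y) = (c² + c*y) - 7 = -7 + c² + c*y)
u(h) = 2 + 1/(-7 + h + 2*h²) (u(h) = 2 + 1/(h + (-7 + h² + h*h)) = 2 + 1/(h + (-7 + h² + h²)) = 2 + 1/(h + (-7 + 2*h²)) = 2 + 1/(-7 + h + 2*h²))
1/u((-10 + 37)*((-7 + 8) - 45)) = 1/((-13 + 2*((-10 + 37)*((-7 + 8) - 45)) + 4*((-10 + 37)*((-7 + 8) - 45))²)/(-7 + (-10 + 37)*((-7 + 8) - 45) + 2*((-10 + 37)*((-7 + 8) - 45))²)) = 1/((-13 + 2*(27*(1 - 45)) + 4*(27*(1 - 45))²)/(-7 + 27*(1 - 45) + 2*(27*(1 - 45))²)) = 1/((-13 + 2*(27*(-44)) + 4*(27*(-44))²)/(-7 + 27*(-44) + 2*(27*(-44))²)) = 1/((-13 + 2*(-1188) + 4*(-1188)²)/(-7 - 1188 + 2*(-1188)²)) = 1/((-13 - 2376 + 4*1411344)/(-7 - 1188 + 2*1411344)) = 1/((-13 - 2376 + 5645376)/(-7 - 1188 + 2822688)) = 1/(5642987/2821493) = 2821493/5642987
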